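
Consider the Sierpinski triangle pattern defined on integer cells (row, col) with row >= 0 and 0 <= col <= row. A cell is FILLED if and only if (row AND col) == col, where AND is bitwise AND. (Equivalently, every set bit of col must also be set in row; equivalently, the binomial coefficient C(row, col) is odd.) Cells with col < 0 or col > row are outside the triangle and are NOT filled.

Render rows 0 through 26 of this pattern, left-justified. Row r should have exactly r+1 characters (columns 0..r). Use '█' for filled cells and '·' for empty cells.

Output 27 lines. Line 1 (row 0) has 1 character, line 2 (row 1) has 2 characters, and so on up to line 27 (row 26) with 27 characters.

r0=0: █
r1=1: ██
r2=10: █·█
r3=11: ████
r4=100: █···█
r5=101: ██··██
r6=110: █·█·█·█
r7=111: ████████
r8=1000: █·······█
r9=1001: ██······██
r10=1010: █·█·····█·█
r11=1011: ████····████
r12=1100: █···█···█···█
r13=1101: ██··██··██··██
r14=1110: █·█·█·█·█·█·█·█
r15=1111: ████████████████
r16=10000: █···············█
r17=10001: ██··············██
r18=10010: █·█·············█·█
r19=10011: ████············████
r20=10100: █···█···········█···█
r21=10101: ██··██··········██··██
r22=10110: █·█·█·█·········█·█·█·█
r23=10111: ████████········████████
r24=11000: █·······█·······█·······█
r25=11001: ██······██······██······██
r26=11010: █·█·····█·█·····█·█·····█·█

Answer: █
██
█·█
████
█···█
██··██
█·█·█·█
████████
█·······█
██······██
█·█·····█·█
████····████
█···█···█···█
██··██··██··██
█·█·█·█·█·█·█·█
████████████████
█···············█
██··············██
█·█·············█·█
████············████
█···█···········█···█
██··██··········██··██
█·█·█·█·········█·█·█·█
████████········████████
█·······█·······█·······█
██······██······██······██
█·█·····█·█·····█·█·····█·█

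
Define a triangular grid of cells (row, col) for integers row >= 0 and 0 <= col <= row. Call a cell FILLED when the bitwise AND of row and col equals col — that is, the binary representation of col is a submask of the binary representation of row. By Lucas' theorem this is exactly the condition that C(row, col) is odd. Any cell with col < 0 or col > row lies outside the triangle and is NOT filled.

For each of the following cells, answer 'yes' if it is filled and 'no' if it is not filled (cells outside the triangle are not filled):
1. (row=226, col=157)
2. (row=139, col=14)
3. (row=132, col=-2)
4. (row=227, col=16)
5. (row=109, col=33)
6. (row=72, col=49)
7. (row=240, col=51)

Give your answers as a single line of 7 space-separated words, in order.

Answer: no no no no yes no no

Derivation:
(226,157): row=0b11100010, col=0b10011101, row AND col = 0b10000000 = 128; 128 != 157 -> empty
(139,14): row=0b10001011, col=0b1110, row AND col = 0b1010 = 10; 10 != 14 -> empty
(132,-2): col outside [0, 132] -> not filled
(227,16): row=0b11100011, col=0b10000, row AND col = 0b0 = 0; 0 != 16 -> empty
(109,33): row=0b1101101, col=0b100001, row AND col = 0b100001 = 33; 33 == 33 -> filled
(72,49): row=0b1001000, col=0b110001, row AND col = 0b0 = 0; 0 != 49 -> empty
(240,51): row=0b11110000, col=0b110011, row AND col = 0b110000 = 48; 48 != 51 -> empty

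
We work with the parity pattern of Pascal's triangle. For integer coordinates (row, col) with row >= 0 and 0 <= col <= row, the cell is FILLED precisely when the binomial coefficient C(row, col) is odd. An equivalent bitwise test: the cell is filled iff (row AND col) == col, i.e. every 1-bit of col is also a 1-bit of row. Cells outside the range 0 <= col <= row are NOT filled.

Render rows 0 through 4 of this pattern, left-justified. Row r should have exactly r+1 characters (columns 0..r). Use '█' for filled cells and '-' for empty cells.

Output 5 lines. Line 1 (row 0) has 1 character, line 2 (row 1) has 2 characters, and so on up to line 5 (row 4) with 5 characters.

r0=0: █
r1=1: ██
r2=10: █-█
r3=11: ████
r4=100: █---█

Answer: █
██
█-█
████
█---█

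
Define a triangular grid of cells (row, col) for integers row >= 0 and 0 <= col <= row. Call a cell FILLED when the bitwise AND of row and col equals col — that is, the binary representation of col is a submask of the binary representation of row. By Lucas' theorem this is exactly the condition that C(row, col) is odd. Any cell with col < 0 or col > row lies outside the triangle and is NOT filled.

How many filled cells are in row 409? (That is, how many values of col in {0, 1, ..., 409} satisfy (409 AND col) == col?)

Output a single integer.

Answer: 32

Derivation:
409 in binary = 110011001
popcount(409) = number of 1-bits in 110011001 = 5
A col c satisfies (409 AND c) == c iff every set bit of c is also set in 409; each of the 5 set bits of 409 can independently be on or off in c.
count = 2^5 = 32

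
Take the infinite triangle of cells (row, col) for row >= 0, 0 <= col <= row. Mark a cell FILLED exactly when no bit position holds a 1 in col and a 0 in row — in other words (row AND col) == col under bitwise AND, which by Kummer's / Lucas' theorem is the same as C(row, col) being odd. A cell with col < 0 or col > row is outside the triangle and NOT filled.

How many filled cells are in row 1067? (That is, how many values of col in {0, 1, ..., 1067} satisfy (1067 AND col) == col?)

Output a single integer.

1067 in binary = 10000101011
popcount(1067) = number of 1-bits in 10000101011 = 5
A col c satisfies (1067 AND c) == c iff every set bit of c is also set in 1067; each of the 5 set bits of 1067 can independently be on or off in c.
count = 2^5 = 32

Answer: 32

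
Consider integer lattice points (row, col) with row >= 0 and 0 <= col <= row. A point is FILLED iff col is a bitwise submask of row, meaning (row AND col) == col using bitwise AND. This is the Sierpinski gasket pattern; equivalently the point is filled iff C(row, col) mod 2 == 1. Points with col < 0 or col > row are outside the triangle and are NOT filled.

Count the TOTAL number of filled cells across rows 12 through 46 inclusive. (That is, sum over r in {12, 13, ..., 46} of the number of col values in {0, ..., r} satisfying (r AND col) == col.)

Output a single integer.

r12=1100 pc2: +4 =4
r13=1101 pc3: +8 =12
r14=1110 pc3: +8 =20
r15=1111 pc4: +16 =36
r16=10000 pc1: +2 =38
r17=10001 pc2: +4 =42
r18=10010 pc2: +4 =46
r19=10011 pc3: +8 =54
r20=10100 pc2: +4 =58
r21=10101 pc3: +8 =66
r22=10110 pc3: +8 =74
r23=10111 pc4: +16 =90
r24=11000 pc2: +4 =94
r25=11001 pc3: +8 =102
r26=11010 pc3: +8 =110
r27=11011 pc4: +16 =126
r28=11100 pc3: +8 =134
r29=11101 pc4: +16 =150
r30=11110 pc4: +16 =166
r31=11111 pc5: +32 =198
r32=100000 pc1: +2 =200
r33=100001 pc2: +4 =204
r34=100010 pc2: +4 =208
r35=100011 pc3: +8 =216
r36=100100 pc2: +4 =220
r37=100101 pc3: +8 =228
r38=100110 pc3: +8 =236
r39=100111 pc4: +16 =252
r40=101000 pc2: +4 =256
r41=101001 pc3: +8 =264
r42=101010 pc3: +8 =272
r43=101011 pc4: +16 =288
r44=101100 pc3: +8 =296
r45=101101 pc4: +16 =312
r46=101110 pc4: +16 =328

Answer: 328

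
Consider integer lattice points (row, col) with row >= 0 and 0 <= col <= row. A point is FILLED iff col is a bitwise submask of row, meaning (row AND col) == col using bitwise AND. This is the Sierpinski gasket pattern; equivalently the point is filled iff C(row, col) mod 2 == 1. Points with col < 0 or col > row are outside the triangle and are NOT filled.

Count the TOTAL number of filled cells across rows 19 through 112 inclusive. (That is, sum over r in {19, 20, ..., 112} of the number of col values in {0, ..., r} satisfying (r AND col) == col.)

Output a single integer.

r19=10011 pc3: +8 =8
r20=10100 pc2: +4 =12
r21=10101 pc3: +8 =20
r22=10110 pc3: +8 =28
r23=10111 pc4: +16 =44
r24=11000 pc2: +4 =48
r25=11001 pc3: +8 =56
r26=11010 pc3: +8 =64
r27=11011 pc4: +16 =80
r28=11100 pc3: +8 =88
r29=11101 pc4: +16 =104
r30=11110 pc4: +16 =120
r31=11111 pc5: +32 =152
r32=100000 pc1: +2 =154
r33=100001 pc2: +4 =158
r34=100010 pc2: +4 =162
r35=100011 pc3: +8 =170
r36=100100 pc2: +4 =174
r37=100101 pc3: +8 =182
r38=100110 pc3: +8 =190
r39=100111 pc4: +16 =206
r40=101000 pc2: +4 =210
r41=101001 pc3: +8 =218
r42=101010 pc3: +8 =226
r43=101011 pc4: +16 =242
r44=101100 pc3: +8 =250
r45=101101 pc4: +16 =266
r46=101110 pc4: +16 =282
r47=101111 pc5: +32 =314
r48=110000 pc2: +4 =318
r49=110001 pc3: +8 =326
r50=110010 pc3: +8 =334
r51=110011 pc4: +16 =350
r52=110100 pc3: +8 =358
r53=110101 pc4: +16 =374
r54=110110 pc4: +16 =390
r55=110111 pc5: +32 =422
r56=111000 pc3: +8 =430
r57=111001 pc4: +16 =446
r58=111010 pc4: +16 =462
r59=111011 pc5: +32 =494
r60=111100 pc4: +16 =510
r61=111101 pc5: +32 =542
r62=111110 pc5: +32 =574
r63=111111 pc6: +64 =638
r64=1000000 pc1: +2 =640
r65=1000001 pc2: +4 =644
r66=1000010 pc2: +4 =648
r67=1000011 pc3: +8 =656
r68=1000100 pc2: +4 =660
r69=1000101 pc3: +8 =668
r70=1000110 pc3: +8 =676
r71=1000111 pc4: +16 =692
r72=1001000 pc2: +4 =696
r73=1001001 pc3: +8 =704
r74=1001010 pc3: +8 =712
r75=1001011 pc4: +16 =728
r76=1001100 pc3: +8 =736
r77=1001101 pc4: +16 =752
r78=1001110 pc4: +16 =768
r79=1001111 pc5: +32 =800
r80=1010000 pc2: +4 =804
r81=1010001 pc3: +8 =812
r82=1010010 pc3: +8 =820
r83=1010011 pc4: +16 =836
r84=1010100 pc3: +8 =844
r85=1010101 pc4: +16 =860
r86=1010110 pc4: +16 =876
r87=1010111 pc5: +32 =908
r88=1011000 pc3: +8 =916
r89=1011001 pc4: +16 =932
r90=1011010 pc4: +16 =948
r91=1011011 pc5: +32 =980
r92=1011100 pc4: +16 =996
r93=1011101 pc5: +32 =1028
r94=1011110 pc5: +32 =1060
r95=1011111 pc6: +64 =1124
r96=1100000 pc2: +4 =1128
r97=1100001 pc3: +8 =1136
r98=1100010 pc3: +8 =1144
r99=1100011 pc4: +16 =1160
r100=1100100 pc3: +8 =1168
r101=1100101 pc4: +16 =1184
r102=1100110 pc4: +16 =1200
r103=1100111 pc5: +32 =1232
r104=1101000 pc3: +8 =1240
r105=1101001 pc4: +16 =1256
r106=1101010 pc4: +16 =1272
r107=1101011 pc5: +32 =1304
r108=1101100 pc4: +16 =1320
r109=1101101 pc5: +32 =1352
r110=1101110 pc5: +32 =1384
r111=1101111 pc6: +64 =1448
r112=1110000 pc3: +8 =1456

Answer: 1456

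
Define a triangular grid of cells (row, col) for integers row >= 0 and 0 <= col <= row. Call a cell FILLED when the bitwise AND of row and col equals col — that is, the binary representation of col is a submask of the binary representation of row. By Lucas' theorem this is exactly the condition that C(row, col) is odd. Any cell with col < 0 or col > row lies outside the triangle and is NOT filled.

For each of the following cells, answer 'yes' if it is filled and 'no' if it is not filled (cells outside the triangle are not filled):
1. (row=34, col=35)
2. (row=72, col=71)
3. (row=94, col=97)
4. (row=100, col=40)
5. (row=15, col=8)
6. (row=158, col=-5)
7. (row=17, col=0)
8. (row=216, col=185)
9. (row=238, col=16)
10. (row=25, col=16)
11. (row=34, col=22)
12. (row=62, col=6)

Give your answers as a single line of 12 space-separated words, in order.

Answer: no no no no yes no yes no no yes no yes

Derivation:
(34,35): col outside [0, 34] -> not filled
(72,71): row=0b1001000, col=0b1000111, row AND col = 0b1000000 = 64; 64 != 71 -> empty
(94,97): col outside [0, 94] -> not filled
(100,40): row=0b1100100, col=0b101000, row AND col = 0b100000 = 32; 32 != 40 -> empty
(15,8): row=0b1111, col=0b1000, row AND col = 0b1000 = 8; 8 == 8 -> filled
(158,-5): col outside [0, 158] -> not filled
(17,0): row=0b10001, col=0b0, row AND col = 0b0 = 0; 0 == 0 -> filled
(216,185): row=0b11011000, col=0b10111001, row AND col = 0b10011000 = 152; 152 != 185 -> empty
(238,16): row=0b11101110, col=0b10000, row AND col = 0b0 = 0; 0 != 16 -> empty
(25,16): row=0b11001, col=0b10000, row AND col = 0b10000 = 16; 16 == 16 -> filled
(34,22): row=0b100010, col=0b10110, row AND col = 0b10 = 2; 2 != 22 -> empty
(62,6): row=0b111110, col=0b110, row AND col = 0b110 = 6; 6 == 6 -> filled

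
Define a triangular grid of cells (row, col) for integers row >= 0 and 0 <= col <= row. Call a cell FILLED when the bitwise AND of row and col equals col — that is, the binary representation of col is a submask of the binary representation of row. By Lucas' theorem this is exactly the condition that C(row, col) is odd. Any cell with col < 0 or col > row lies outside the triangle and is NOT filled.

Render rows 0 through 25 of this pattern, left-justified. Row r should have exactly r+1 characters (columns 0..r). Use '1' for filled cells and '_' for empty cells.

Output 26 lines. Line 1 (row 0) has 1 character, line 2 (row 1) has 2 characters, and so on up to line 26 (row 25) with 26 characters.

r0=0: 1
r1=1: 11
r2=10: 1_1
r3=11: 1111
r4=100: 1___1
r5=101: 11__11
r6=110: 1_1_1_1
r7=111: 11111111
r8=1000: 1_______1
r9=1001: 11______11
r10=1010: 1_1_____1_1
r11=1011: 1111____1111
r12=1100: 1___1___1___1
r13=1101: 11__11__11__11
r14=1110: 1_1_1_1_1_1_1_1
r15=1111: 1111111111111111
r16=10000: 1_______________1
r17=10001: 11______________11
r18=10010: 1_1_____________1_1
r19=10011: 1111____________1111
r20=10100: 1___1___________1___1
r21=10101: 11__11__________11__11
r22=10110: 1_1_1_1_________1_1_1_1
r23=10111: 11111111________11111111
r24=11000: 1_______1_______1_______1
r25=11001: 11______11______11______11

Answer: 1
11
1_1
1111
1___1
11__11
1_1_1_1
11111111
1_______1
11______11
1_1_____1_1
1111____1111
1___1___1___1
11__11__11__11
1_1_1_1_1_1_1_1
1111111111111111
1_______________1
11______________11
1_1_____________1_1
1111____________1111
1___1___________1___1
11__11__________11__11
1_1_1_1_________1_1_1_1
11111111________11111111
1_______1_______1_______1
11______11______11______11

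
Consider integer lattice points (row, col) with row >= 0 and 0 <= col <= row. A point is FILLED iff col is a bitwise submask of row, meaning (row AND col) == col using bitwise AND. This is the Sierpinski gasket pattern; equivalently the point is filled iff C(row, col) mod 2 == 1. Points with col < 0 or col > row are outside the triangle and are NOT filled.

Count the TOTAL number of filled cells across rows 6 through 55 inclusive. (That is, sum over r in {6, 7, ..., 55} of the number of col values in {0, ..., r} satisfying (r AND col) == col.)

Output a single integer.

Answer: 498

Derivation:
r6=110 pc2: +4 =4
r7=111 pc3: +8 =12
r8=1000 pc1: +2 =14
r9=1001 pc2: +4 =18
r10=1010 pc2: +4 =22
r11=1011 pc3: +8 =30
r12=1100 pc2: +4 =34
r13=1101 pc3: +8 =42
r14=1110 pc3: +8 =50
r15=1111 pc4: +16 =66
r16=10000 pc1: +2 =68
r17=10001 pc2: +4 =72
r18=10010 pc2: +4 =76
r19=10011 pc3: +8 =84
r20=10100 pc2: +4 =88
r21=10101 pc3: +8 =96
r22=10110 pc3: +8 =104
r23=10111 pc4: +16 =120
r24=11000 pc2: +4 =124
r25=11001 pc3: +8 =132
r26=11010 pc3: +8 =140
r27=11011 pc4: +16 =156
r28=11100 pc3: +8 =164
r29=11101 pc4: +16 =180
r30=11110 pc4: +16 =196
r31=11111 pc5: +32 =228
r32=100000 pc1: +2 =230
r33=100001 pc2: +4 =234
r34=100010 pc2: +4 =238
r35=100011 pc3: +8 =246
r36=100100 pc2: +4 =250
r37=100101 pc3: +8 =258
r38=100110 pc3: +8 =266
r39=100111 pc4: +16 =282
r40=101000 pc2: +4 =286
r41=101001 pc3: +8 =294
r42=101010 pc3: +8 =302
r43=101011 pc4: +16 =318
r44=101100 pc3: +8 =326
r45=101101 pc4: +16 =342
r46=101110 pc4: +16 =358
r47=101111 pc5: +32 =390
r48=110000 pc2: +4 =394
r49=110001 pc3: +8 =402
r50=110010 pc3: +8 =410
r51=110011 pc4: +16 =426
r52=110100 pc3: +8 =434
r53=110101 pc4: +16 =450
r54=110110 pc4: +16 =466
r55=110111 pc5: +32 =498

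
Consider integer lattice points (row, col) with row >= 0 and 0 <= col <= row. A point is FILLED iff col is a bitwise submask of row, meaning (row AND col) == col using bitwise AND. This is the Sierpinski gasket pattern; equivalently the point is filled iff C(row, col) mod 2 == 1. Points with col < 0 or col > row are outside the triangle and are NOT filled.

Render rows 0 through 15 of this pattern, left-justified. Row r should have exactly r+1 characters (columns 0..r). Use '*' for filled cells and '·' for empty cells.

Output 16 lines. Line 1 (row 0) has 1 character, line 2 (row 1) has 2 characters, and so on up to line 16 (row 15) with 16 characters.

r0=0: *
r1=1: **
r2=10: *·*
r3=11: ****
r4=100: *···*
r5=101: **··**
r6=110: *·*·*·*
r7=111: ********
r8=1000: *·······*
r9=1001: **······**
r10=1010: *·*·····*·*
r11=1011: ****····****
r12=1100: *···*···*···*
r13=1101: **··**··**··**
r14=1110: *·*·*·*·*·*·*·*
r15=1111: ****************

Answer: *
**
*·*
****
*···*
**··**
*·*·*·*
********
*·······*
**······**
*·*·····*·*
****····****
*···*···*···*
**··**··**··**
*·*·*·*·*·*·*·*
****************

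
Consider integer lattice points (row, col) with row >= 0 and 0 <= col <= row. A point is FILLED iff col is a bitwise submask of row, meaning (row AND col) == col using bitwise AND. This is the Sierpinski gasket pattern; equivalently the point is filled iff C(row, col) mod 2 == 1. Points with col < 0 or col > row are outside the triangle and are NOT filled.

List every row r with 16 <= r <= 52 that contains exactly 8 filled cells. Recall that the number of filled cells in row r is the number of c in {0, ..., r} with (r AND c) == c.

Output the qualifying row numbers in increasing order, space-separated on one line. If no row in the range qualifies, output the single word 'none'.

Answer: 19 21 22 25 26 28 35 37 38 41 42 44 49 50 52

Derivation:
Row r has 2^popcount(r) filled cells, so we need popcount(r) = log2(8) = 3.
Scan r = 16..52 and keep those with exactly 3 one-bits:
r=16=10000 popcount=1 -> skip
r=17=10001 popcount=2 -> skip
r=18=10010 popcount=2 -> skip
r=19=10011 popcount=3 -> KEEP
r=20=10100 popcount=2 -> skip
r=21=10101 popcount=3 -> KEEP
r=22=10110 popcount=3 -> KEEP
r=23=10111 popcount=4 -> skip
r=24=11000 popcount=2 -> skip
r=25=11001 popcount=3 -> KEEP
r=26=11010 popcount=3 -> KEEP
r=27=11011 popcount=4 -> skip
r=28=11100 popcount=3 -> KEEP
r=29=11101 popcount=4 -> skip
r=30=11110 popcount=4 -> skip
r=31=11111 popcount=5 -> skip
r=32=100000 popcount=1 -> skip
r=33=100001 popcount=2 -> skip
r=34=100010 popcount=2 -> skip
r=35=100011 popcount=3 -> KEEP
r=36=100100 popcount=2 -> skip
r=37=100101 popcount=3 -> KEEP
r=38=100110 popcount=3 -> KEEP
r=39=100111 popcount=4 -> skip
r=40=101000 popcount=2 -> skip
r=41=101001 popcount=3 -> KEEP
r=42=101010 popcount=3 -> KEEP
r=43=101011 popcount=4 -> skip
r=44=101100 popcount=3 -> KEEP
r=45=101101 popcount=4 -> skip
r=46=101110 popcount=4 -> skip
r=47=101111 popcount=5 -> skip
r=48=110000 popcount=2 -> skip
r=49=110001 popcount=3 -> KEEP
r=50=110010 popcount=3 -> KEEP
r=51=110011 popcount=4 -> skip
r=52=110100 popcount=3 -> KEEP
Kept rows: 19 21 22 25 26 28 35 37 38 41 42 44 49 50 52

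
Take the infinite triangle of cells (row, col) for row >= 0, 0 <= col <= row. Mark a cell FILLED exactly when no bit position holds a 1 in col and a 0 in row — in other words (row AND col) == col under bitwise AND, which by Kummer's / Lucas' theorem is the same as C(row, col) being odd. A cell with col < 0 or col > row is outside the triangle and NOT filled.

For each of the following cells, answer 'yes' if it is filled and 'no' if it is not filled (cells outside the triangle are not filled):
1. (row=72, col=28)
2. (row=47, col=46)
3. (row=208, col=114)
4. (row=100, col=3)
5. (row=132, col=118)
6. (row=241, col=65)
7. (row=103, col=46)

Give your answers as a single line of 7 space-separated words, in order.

(72,28): row=0b1001000, col=0b11100, row AND col = 0b1000 = 8; 8 != 28 -> empty
(47,46): row=0b101111, col=0b101110, row AND col = 0b101110 = 46; 46 == 46 -> filled
(208,114): row=0b11010000, col=0b1110010, row AND col = 0b1010000 = 80; 80 != 114 -> empty
(100,3): row=0b1100100, col=0b11, row AND col = 0b0 = 0; 0 != 3 -> empty
(132,118): row=0b10000100, col=0b1110110, row AND col = 0b100 = 4; 4 != 118 -> empty
(241,65): row=0b11110001, col=0b1000001, row AND col = 0b1000001 = 65; 65 == 65 -> filled
(103,46): row=0b1100111, col=0b101110, row AND col = 0b100110 = 38; 38 != 46 -> empty

Answer: no yes no no no yes no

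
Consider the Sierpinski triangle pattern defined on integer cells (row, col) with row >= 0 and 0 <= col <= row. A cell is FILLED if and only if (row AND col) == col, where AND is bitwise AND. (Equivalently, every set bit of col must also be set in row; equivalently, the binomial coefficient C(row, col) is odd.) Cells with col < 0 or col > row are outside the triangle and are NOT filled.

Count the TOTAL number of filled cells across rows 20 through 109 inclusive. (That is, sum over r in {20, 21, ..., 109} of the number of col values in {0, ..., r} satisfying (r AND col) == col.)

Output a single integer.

Answer: 1344

Derivation:
r20=10100 pc2: +4 =4
r21=10101 pc3: +8 =12
r22=10110 pc3: +8 =20
r23=10111 pc4: +16 =36
r24=11000 pc2: +4 =40
r25=11001 pc3: +8 =48
r26=11010 pc3: +8 =56
r27=11011 pc4: +16 =72
r28=11100 pc3: +8 =80
r29=11101 pc4: +16 =96
r30=11110 pc4: +16 =112
r31=11111 pc5: +32 =144
r32=100000 pc1: +2 =146
r33=100001 pc2: +4 =150
r34=100010 pc2: +4 =154
r35=100011 pc3: +8 =162
r36=100100 pc2: +4 =166
r37=100101 pc3: +8 =174
r38=100110 pc3: +8 =182
r39=100111 pc4: +16 =198
r40=101000 pc2: +4 =202
r41=101001 pc3: +8 =210
r42=101010 pc3: +8 =218
r43=101011 pc4: +16 =234
r44=101100 pc3: +8 =242
r45=101101 pc4: +16 =258
r46=101110 pc4: +16 =274
r47=101111 pc5: +32 =306
r48=110000 pc2: +4 =310
r49=110001 pc3: +8 =318
r50=110010 pc3: +8 =326
r51=110011 pc4: +16 =342
r52=110100 pc3: +8 =350
r53=110101 pc4: +16 =366
r54=110110 pc4: +16 =382
r55=110111 pc5: +32 =414
r56=111000 pc3: +8 =422
r57=111001 pc4: +16 =438
r58=111010 pc4: +16 =454
r59=111011 pc5: +32 =486
r60=111100 pc4: +16 =502
r61=111101 pc5: +32 =534
r62=111110 pc5: +32 =566
r63=111111 pc6: +64 =630
r64=1000000 pc1: +2 =632
r65=1000001 pc2: +4 =636
r66=1000010 pc2: +4 =640
r67=1000011 pc3: +8 =648
r68=1000100 pc2: +4 =652
r69=1000101 pc3: +8 =660
r70=1000110 pc3: +8 =668
r71=1000111 pc4: +16 =684
r72=1001000 pc2: +4 =688
r73=1001001 pc3: +8 =696
r74=1001010 pc3: +8 =704
r75=1001011 pc4: +16 =720
r76=1001100 pc3: +8 =728
r77=1001101 pc4: +16 =744
r78=1001110 pc4: +16 =760
r79=1001111 pc5: +32 =792
r80=1010000 pc2: +4 =796
r81=1010001 pc3: +8 =804
r82=1010010 pc3: +8 =812
r83=1010011 pc4: +16 =828
r84=1010100 pc3: +8 =836
r85=1010101 pc4: +16 =852
r86=1010110 pc4: +16 =868
r87=1010111 pc5: +32 =900
r88=1011000 pc3: +8 =908
r89=1011001 pc4: +16 =924
r90=1011010 pc4: +16 =940
r91=1011011 pc5: +32 =972
r92=1011100 pc4: +16 =988
r93=1011101 pc5: +32 =1020
r94=1011110 pc5: +32 =1052
r95=1011111 pc6: +64 =1116
r96=1100000 pc2: +4 =1120
r97=1100001 pc3: +8 =1128
r98=1100010 pc3: +8 =1136
r99=1100011 pc4: +16 =1152
r100=1100100 pc3: +8 =1160
r101=1100101 pc4: +16 =1176
r102=1100110 pc4: +16 =1192
r103=1100111 pc5: +32 =1224
r104=1101000 pc3: +8 =1232
r105=1101001 pc4: +16 =1248
r106=1101010 pc4: +16 =1264
r107=1101011 pc5: +32 =1296
r108=1101100 pc4: +16 =1312
r109=1101101 pc5: +32 =1344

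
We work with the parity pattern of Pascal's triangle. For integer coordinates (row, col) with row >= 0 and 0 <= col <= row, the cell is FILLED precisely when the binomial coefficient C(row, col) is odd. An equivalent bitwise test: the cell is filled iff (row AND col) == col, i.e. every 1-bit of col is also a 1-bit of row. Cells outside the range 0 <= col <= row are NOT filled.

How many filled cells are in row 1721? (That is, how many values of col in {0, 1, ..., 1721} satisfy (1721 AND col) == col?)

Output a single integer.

Answer: 128

Derivation:
1721 in binary = 11010111001
popcount(1721) = number of 1-bits in 11010111001 = 7
A col c satisfies (1721 AND c) == c iff every set bit of c is also set in 1721; each of the 7 set bits of 1721 can independently be on or off in c.
count = 2^7 = 128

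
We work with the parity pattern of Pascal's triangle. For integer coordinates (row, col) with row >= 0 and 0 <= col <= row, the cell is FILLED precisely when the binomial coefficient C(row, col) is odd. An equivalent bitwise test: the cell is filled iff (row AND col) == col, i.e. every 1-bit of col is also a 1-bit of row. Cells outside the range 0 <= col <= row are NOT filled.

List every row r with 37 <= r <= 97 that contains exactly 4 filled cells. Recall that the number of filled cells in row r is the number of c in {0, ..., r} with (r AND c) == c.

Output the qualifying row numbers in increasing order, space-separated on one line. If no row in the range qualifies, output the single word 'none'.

Row r has 2^popcount(r) filled cells, so we need popcount(r) = log2(4) = 2.
Scan r = 37..97 and keep those with exactly 2 one-bits:
r=37=100101 popcount=3 -> skip
r=38=100110 popcount=3 -> skip
r=39=100111 popcount=4 -> skip
r=40=101000 popcount=2 -> KEEP
r=41=101001 popcount=3 -> skip
r=42=101010 popcount=3 -> skip
r=43=101011 popcount=4 -> skip
r=44=101100 popcount=3 -> skip
r=45=101101 popcount=4 -> skip
r=46=101110 popcount=4 -> skip
r=47=101111 popcount=5 -> skip
r=48=110000 popcount=2 -> KEEP
r=49=110001 popcount=3 -> skip
r=50=110010 popcount=3 -> skip
r=51=110011 popcount=4 -> skip
r=52=110100 popcount=3 -> skip
r=53=110101 popcount=4 -> skip
r=54=110110 popcount=4 -> skip
r=55=110111 popcount=5 -> skip
r=56=111000 popcount=3 -> skip
r=57=111001 popcount=4 -> skip
r=58=111010 popcount=4 -> skip
r=59=111011 popcount=5 -> skip
r=60=111100 popcount=4 -> skip
r=61=111101 popcount=5 -> skip
r=62=111110 popcount=5 -> skip
r=63=111111 popcount=6 -> skip
r=64=1000000 popcount=1 -> skip
r=65=1000001 popcount=2 -> KEEP
r=66=1000010 popcount=2 -> KEEP
r=67=1000011 popcount=3 -> skip
r=68=1000100 popcount=2 -> KEEP
r=69=1000101 popcount=3 -> skip
r=70=1000110 popcount=3 -> skip
r=71=1000111 popcount=4 -> skip
r=72=1001000 popcount=2 -> KEEP
r=73=1001001 popcount=3 -> skip
r=74=1001010 popcount=3 -> skip
r=75=1001011 popcount=4 -> skip
r=76=1001100 popcount=3 -> skip
r=77=1001101 popcount=4 -> skip
r=78=1001110 popcount=4 -> skip
r=79=1001111 popcount=5 -> skip
r=80=1010000 popcount=2 -> KEEP
r=81=1010001 popcount=3 -> skip
r=82=1010010 popcount=3 -> skip
r=83=1010011 popcount=4 -> skip
r=84=1010100 popcount=3 -> skip
r=85=1010101 popcount=4 -> skip
r=86=1010110 popcount=4 -> skip
r=87=1010111 popcount=5 -> skip
r=88=1011000 popcount=3 -> skip
r=89=1011001 popcount=4 -> skip
r=90=1011010 popcount=4 -> skip
r=91=1011011 popcount=5 -> skip
r=92=1011100 popcount=4 -> skip
r=93=1011101 popcount=5 -> skip
r=94=1011110 popcount=5 -> skip
r=95=1011111 popcount=6 -> skip
r=96=1100000 popcount=2 -> KEEP
r=97=1100001 popcount=3 -> skip
Kept rows: 40 48 65 66 68 72 80 96

Answer: 40 48 65 66 68 72 80 96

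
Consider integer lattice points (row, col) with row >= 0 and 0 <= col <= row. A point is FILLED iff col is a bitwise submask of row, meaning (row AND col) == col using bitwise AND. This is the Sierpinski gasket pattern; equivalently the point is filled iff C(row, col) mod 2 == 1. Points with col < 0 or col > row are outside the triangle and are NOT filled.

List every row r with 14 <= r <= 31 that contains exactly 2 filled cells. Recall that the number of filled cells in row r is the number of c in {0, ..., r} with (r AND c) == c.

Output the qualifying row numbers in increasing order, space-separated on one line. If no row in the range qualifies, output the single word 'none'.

Row r has 2^popcount(r) filled cells, so we need popcount(r) = log2(2) = 1.
Scan r = 14..31 and keep those with exactly 1 one-bits:
r=14=1110 popcount=3 -> skip
r=15=1111 popcount=4 -> skip
r=16=10000 popcount=1 -> KEEP
r=17=10001 popcount=2 -> skip
r=18=10010 popcount=2 -> skip
r=19=10011 popcount=3 -> skip
r=20=10100 popcount=2 -> skip
r=21=10101 popcount=3 -> skip
r=22=10110 popcount=3 -> skip
r=23=10111 popcount=4 -> skip
r=24=11000 popcount=2 -> skip
r=25=11001 popcount=3 -> skip
r=26=11010 popcount=3 -> skip
r=27=11011 popcount=4 -> skip
r=28=11100 popcount=3 -> skip
r=29=11101 popcount=4 -> skip
r=30=11110 popcount=4 -> skip
r=31=11111 popcount=5 -> skip
Kept rows: 16

Answer: 16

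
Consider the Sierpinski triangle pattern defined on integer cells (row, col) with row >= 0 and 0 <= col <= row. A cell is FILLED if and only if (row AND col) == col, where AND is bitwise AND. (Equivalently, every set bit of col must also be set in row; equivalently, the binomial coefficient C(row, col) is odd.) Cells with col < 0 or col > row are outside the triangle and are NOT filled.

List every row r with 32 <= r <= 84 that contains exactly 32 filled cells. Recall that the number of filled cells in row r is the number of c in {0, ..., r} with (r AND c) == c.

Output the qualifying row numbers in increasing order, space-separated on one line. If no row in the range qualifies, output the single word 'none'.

Row r has 2^popcount(r) filled cells, so we need popcount(r) = log2(32) = 5.
Scan r = 32..84 and keep those with exactly 5 one-bits:
r=32=100000 popcount=1 -> skip
r=33=100001 popcount=2 -> skip
r=34=100010 popcount=2 -> skip
r=35=100011 popcount=3 -> skip
r=36=100100 popcount=2 -> skip
r=37=100101 popcount=3 -> skip
r=38=100110 popcount=3 -> skip
r=39=100111 popcount=4 -> skip
r=40=101000 popcount=2 -> skip
r=41=101001 popcount=3 -> skip
r=42=101010 popcount=3 -> skip
r=43=101011 popcount=4 -> skip
r=44=101100 popcount=3 -> skip
r=45=101101 popcount=4 -> skip
r=46=101110 popcount=4 -> skip
r=47=101111 popcount=5 -> KEEP
r=48=110000 popcount=2 -> skip
r=49=110001 popcount=3 -> skip
r=50=110010 popcount=3 -> skip
r=51=110011 popcount=4 -> skip
r=52=110100 popcount=3 -> skip
r=53=110101 popcount=4 -> skip
r=54=110110 popcount=4 -> skip
r=55=110111 popcount=5 -> KEEP
r=56=111000 popcount=3 -> skip
r=57=111001 popcount=4 -> skip
r=58=111010 popcount=4 -> skip
r=59=111011 popcount=5 -> KEEP
r=60=111100 popcount=4 -> skip
r=61=111101 popcount=5 -> KEEP
r=62=111110 popcount=5 -> KEEP
r=63=111111 popcount=6 -> skip
r=64=1000000 popcount=1 -> skip
r=65=1000001 popcount=2 -> skip
r=66=1000010 popcount=2 -> skip
r=67=1000011 popcount=3 -> skip
r=68=1000100 popcount=2 -> skip
r=69=1000101 popcount=3 -> skip
r=70=1000110 popcount=3 -> skip
r=71=1000111 popcount=4 -> skip
r=72=1001000 popcount=2 -> skip
r=73=1001001 popcount=3 -> skip
r=74=1001010 popcount=3 -> skip
r=75=1001011 popcount=4 -> skip
r=76=1001100 popcount=3 -> skip
r=77=1001101 popcount=4 -> skip
r=78=1001110 popcount=4 -> skip
r=79=1001111 popcount=5 -> KEEP
r=80=1010000 popcount=2 -> skip
r=81=1010001 popcount=3 -> skip
r=82=1010010 popcount=3 -> skip
r=83=1010011 popcount=4 -> skip
r=84=1010100 popcount=3 -> skip
Kept rows: 47 55 59 61 62 79

Answer: 47 55 59 61 62 79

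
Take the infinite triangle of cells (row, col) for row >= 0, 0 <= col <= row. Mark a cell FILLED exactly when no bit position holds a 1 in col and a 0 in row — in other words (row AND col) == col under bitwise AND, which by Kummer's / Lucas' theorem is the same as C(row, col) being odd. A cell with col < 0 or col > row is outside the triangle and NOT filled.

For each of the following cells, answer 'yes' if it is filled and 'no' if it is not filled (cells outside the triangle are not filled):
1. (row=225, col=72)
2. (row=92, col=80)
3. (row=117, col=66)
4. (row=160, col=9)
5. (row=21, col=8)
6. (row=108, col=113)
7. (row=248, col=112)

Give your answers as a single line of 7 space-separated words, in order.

(225,72): row=0b11100001, col=0b1001000, row AND col = 0b1000000 = 64; 64 != 72 -> empty
(92,80): row=0b1011100, col=0b1010000, row AND col = 0b1010000 = 80; 80 == 80 -> filled
(117,66): row=0b1110101, col=0b1000010, row AND col = 0b1000000 = 64; 64 != 66 -> empty
(160,9): row=0b10100000, col=0b1001, row AND col = 0b0 = 0; 0 != 9 -> empty
(21,8): row=0b10101, col=0b1000, row AND col = 0b0 = 0; 0 != 8 -> empty
(108,113): col outside [0, 108] -> not filled
(248,112): row=0b11111000, col=0b1110000, row AND col = 0b1110000 = 112; 112 == 112 -> filled

Answer: no yes no no no no yes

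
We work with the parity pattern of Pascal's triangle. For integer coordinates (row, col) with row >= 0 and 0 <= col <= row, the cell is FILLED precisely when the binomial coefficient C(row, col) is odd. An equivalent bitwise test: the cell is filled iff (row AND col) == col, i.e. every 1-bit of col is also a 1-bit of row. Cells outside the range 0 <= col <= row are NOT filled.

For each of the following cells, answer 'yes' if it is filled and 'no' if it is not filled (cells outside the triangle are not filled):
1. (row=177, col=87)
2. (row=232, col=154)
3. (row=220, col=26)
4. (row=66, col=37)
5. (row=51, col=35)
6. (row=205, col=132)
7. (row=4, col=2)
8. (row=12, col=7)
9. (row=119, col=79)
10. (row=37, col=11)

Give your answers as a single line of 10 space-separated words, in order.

(177,87): row=0b10110001, col=0b1010111, row AND col = 0b10001 = 17; 17 != 87 -> empty
(232,154): row=0b11101000, col=0b10011010, row AND col = 0b10001000 = 136; 136 != 154 -> empty
(220,26): row=0b11011100, col=0b11010, row AND col = 0b11000 = 24; 24 != 26 -> empty
(66,37): row=0b1000010, col=0b100101, row AND col = 0b0 = 0; 0 != 37 -> empty
(51,35): row=0b110011, col=0b100011, row AND col = 0b100011 = 35; 35 == 35 -> filled
(205,132): row=0b11001101, col=0b10000100, row AND col = 0b10000100 = 132; 132 == 132 -> filled
(4,2): row=0b100, col=0b10, row AND col = 0b0 = 0; 0 != 2 -> empty
(12,7): row=0b1100, col=0b111, row AND col = 0b100 = 4; 4 != 7 -> empty
(119,79): row=0b1110111, col=0b1001111, row AND col = 0b1000111 = 71; 71 != 79 -> empty
(37,11): row=0b100101, col=0b1011, row AND col = 0b1 = 1; 1 != 11 -> empty

Answer: no no no no yes yes no no no no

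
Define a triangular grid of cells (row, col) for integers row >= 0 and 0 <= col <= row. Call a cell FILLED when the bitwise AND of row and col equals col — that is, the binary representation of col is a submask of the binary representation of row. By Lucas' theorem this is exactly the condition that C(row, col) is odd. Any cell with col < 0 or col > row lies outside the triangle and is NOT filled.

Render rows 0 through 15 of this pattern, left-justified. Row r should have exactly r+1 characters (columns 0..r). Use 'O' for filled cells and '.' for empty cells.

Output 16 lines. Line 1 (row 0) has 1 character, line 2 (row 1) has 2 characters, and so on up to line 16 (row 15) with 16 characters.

r0=0: O
r1=1: OO
r2=10: O.O
r3=11: OOOO
r4=100: O...O
r5=101: OO..OO
r6=110: O.O.O.O
r7=111: OOOOOOOO
r8=1000: O.......O
r9=1001: OO......OO
r10=1010: O.O.....O.O
r11=1011: OOOO....OOOO
r12=1100: O...O...O...O
r13=1101: OO..OO..OO..OO
r14=1110: O.O.O.O.O.O.O.O
r15=1111: OOOOOOOOOOOOOOOO

Answer: O
OO
O.O
OOOO
O...O
OO..OO
O.O.O.O
OOOOOOOO
O.......O
OO......OO
O.O.....O.O
OOOO....OOOO
O...O...O...O
OO..OO..OO..OO
O.O.O.O.O.O.O.O
OOOOOOOOOOOOOOOO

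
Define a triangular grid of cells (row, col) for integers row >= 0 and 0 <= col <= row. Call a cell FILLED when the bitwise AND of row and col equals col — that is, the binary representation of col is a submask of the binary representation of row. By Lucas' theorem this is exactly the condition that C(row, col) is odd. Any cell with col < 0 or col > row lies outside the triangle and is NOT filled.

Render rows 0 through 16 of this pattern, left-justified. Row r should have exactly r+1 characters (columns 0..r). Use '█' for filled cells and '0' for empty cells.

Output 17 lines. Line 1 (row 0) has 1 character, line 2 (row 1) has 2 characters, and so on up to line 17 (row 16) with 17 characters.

Answer: █
██
█0█
████
█000█
██00██
█0█0█0█
████████
█0000000█
██000000██
█0█00000█0█
████0000████
█000█000█000█
██00██00██00██
█0█0█0█0█0█0█0█
████████████████
█000000000000000█

Derivation:
r0=0: █
r1=1: ██
r2=10: █0█
r3=11: ████
r4=100: █000█
r5=101: ██00██
r6=110: █0█0█0█
r7=111: ████████
r8=1000: █0000000█
r9=1001: ██000000██
r10=1010: █0█00000█0█
r11=1011: ████0000████
r12=1100: █000█000█000█
r13=1101: ██00██00██00██
r14=1110: █0█0█0█0█0█0█0█
r15=1111: ████████████████
r16=10000: █000000000000000█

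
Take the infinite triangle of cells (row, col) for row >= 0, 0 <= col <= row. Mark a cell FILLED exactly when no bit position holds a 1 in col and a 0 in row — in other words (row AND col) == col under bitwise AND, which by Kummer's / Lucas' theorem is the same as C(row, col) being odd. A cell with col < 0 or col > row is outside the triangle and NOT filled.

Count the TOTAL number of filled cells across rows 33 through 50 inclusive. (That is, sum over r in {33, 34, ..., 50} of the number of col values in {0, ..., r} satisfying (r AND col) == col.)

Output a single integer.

Answer: 180

Derivation:
r33=100001 pc2: +4 =4
r34=100010 pc2: +4 =8
r35=100011 pc3: +8 =16
r36=100100 pc2: +4 =20
r37=100101 pc3: +8 =28
r38=100110 pc3: +8 =36
r39=100111 pc4: +16 =52
r40=101000 pc2: +4 =56
r41=101001 pc3: +8 =64
r42=101010 pc3: +8 =72
r43=101011 pc4: +16 =88
r44=101100 pc3: +8 =96
r45=101101 pc4: +16 =112
r46=101110 pc4: +16 =128
r47=101111 pc5: +32 =160
r48=110000 pc2: +4 =164
r49=110001 pc3: +8 =172
r50=110010 pc3: +8 =180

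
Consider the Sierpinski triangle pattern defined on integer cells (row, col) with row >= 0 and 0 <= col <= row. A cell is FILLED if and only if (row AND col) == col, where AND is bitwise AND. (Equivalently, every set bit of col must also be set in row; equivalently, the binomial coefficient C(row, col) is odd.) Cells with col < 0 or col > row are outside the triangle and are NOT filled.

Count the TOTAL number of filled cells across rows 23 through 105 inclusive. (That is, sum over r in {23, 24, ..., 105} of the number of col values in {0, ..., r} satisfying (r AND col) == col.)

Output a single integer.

r23=10111 pc4: +16 =16
r24=11000 pc2: +4 =20
r25=11001 pc3: +8 =28
r26=11010 pc3: +8 =36
r27=11011 pc4: +16 =52
r28=11100 pc3: +8 =60
r29=11101 pc4: +16 =76
r30=11110 pc4: +16 =92
r31=11111 pc5: +32 =124
r32=100000 pc1: +2 =126
r33=100001 pc2: +4 =130
r34=100010 pc2: +4 =134
r35=100011 pc3: +8 =142
r36=100100 pc2: +4 =146
r37=100101 pc3: +8 =154
r38=100110 pc3: +8 =162
r39=100111 pc4: +16 =178
r40=101000 pc2: +4 =182
r41=101001 pc3: +8 =190
r42=101010 pc3: +8 =198
r43=101011 pc4: +16 =214
r44=101100 pc3: +8 =222
r45=101101 pc4: +16 =238
r46=101110 pc4: +16 =254
r47=101111 pc5: +32 =286
r48=110000 pc2: +4 =290
r49=110001 pc3: +8 =298
r50=110010 pc3: +8 =306
r51=110011 pc4: +16 =322
r52=110100 pc3: +8 =330
r53=110101 pc4: +16 =346
r54=110110 pc4: +16 =362
r55=110111 pc5: +32 =394
r56=111000 pc3: +8 =402
r57=111001 pc4: +16 =418
r58=111010 pc4: +16 =434
r59=111011 pc5: +32 =466
r60=111100 pc4: +16 =482
r61=111101 pc5: +32 =514
r62=111110 pc5: +32 =546
r63=111111 pc6: +64 =610
r64=1000000 pc1: +2 =612
r65=1000001 pc2: +4 =616
r66=1000010 pc2: +4 =620
r67=1000011 pc3: +8 =628
r68=1000100 pc2: +4 =632
r69=1000101 pc3: +8 =640
r70=1000110 pc3: +8 =648
r71=1000111 pc4: +16 =664
r72=1001000 pc2: +4 =668
r73=1001001 pc3: +8 =676
r74=1001010 pc3: +8 =684
r75=1001011 pc4: +16 =700
r76=1001100 pc3: +8 =708
r77=1001101 pc4: +16 =724
r78=1001110 pc4: +16 =740
r79=1001111 pc5: +32 =772
r80=1010000 pc2: +4 =776
r81=1010001 pc3: +8 =784
r82=1010010 pc3: +8 =792
r83=1010011 pc4: +16 =808
r84=1010100 pc3: +8 =816
r85=1010101 pc4: +16 =832
r86=1010110 pc4: +16 =848
r87=1010111 pc5: +32 =880
r88=1011000 pc3: +8 =888
r89=1011001 pc4: +16 =904
r90=1011010 pc4: +16 =920
r91=1011011 pc5: +32 =952
r92=1011100 pc4: +16 =968
r93=1011101 pc5: +32 =1000
r94=1011110 pc5: +32 =1032
r95=1011111 pc6: +64 =1096
r96=1100000 pc2: +4 =1100
r97=1100001 pc3: +8 =1108
r98=1100010 pc3: +8 =1116
r99=1100011 pc4: +16 =1132
r100=1100100 pc3: +8 =1140
r101=1100101 pc4: +16 =1156
r102=1100110 pc4: +16 =1172
r103=1100111 pc5: +32 =1204
r104=1101000 pc3: +8 =1212
r105=1101001 pc4: +16 =1228

Answer: 1228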